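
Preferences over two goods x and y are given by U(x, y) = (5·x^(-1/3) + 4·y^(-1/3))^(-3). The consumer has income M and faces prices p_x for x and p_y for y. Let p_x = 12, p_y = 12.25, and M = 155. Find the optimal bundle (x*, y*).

Substitute y = (y/x)·x into the budget: x* = M/(p_x + p_y·(y/x)).
Numerically y/x = 0.832916, so x* = 155/(12 + 12.25·0.832916) = 6.981 and y* = 0.832916·6.981 = 5.8146.

x* = 6.981, y* = 5.8146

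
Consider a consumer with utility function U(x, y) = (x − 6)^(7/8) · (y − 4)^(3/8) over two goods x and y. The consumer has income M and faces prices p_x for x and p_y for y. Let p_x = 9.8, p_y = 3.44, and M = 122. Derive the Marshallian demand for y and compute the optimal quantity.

y* = 8.3116

MRS = (7/3)·(y−4)/(x−6). Tangency with p_x/p_y gives y−4 = (3/7)·(p_x/p_y)·(x−6).
Substituting into the budget: x* = 6 + 0.7·(M − 6·p_x − 4·p_y)/p_x, and y* = 4 + 0.3·(…)/p_y.
Discretionary income = 122 − 6·9.8 − 4·3.44 = 49.44; y* = 4 + 0.3·49.44/3.44 = 8.3116.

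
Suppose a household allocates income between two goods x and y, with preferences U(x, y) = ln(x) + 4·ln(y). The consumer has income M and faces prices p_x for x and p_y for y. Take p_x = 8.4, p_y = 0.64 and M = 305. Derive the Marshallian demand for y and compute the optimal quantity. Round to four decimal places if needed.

y* = 381.25

Tangency: MRS = (1/4)·y/x = p_x/p_y.
Rearranging, p_y·y = 4·p_x·x. Substituting into the budget gives p_x·x·(1 + 4) = M.
Demand: x*(p_x,p_y,M) = 0.2·M/p_x and y* = 0.8·M/p_y.
At p_x=8.4, p_y=0.64, M=305: y* = 0.8·305/0.64 = 381.25.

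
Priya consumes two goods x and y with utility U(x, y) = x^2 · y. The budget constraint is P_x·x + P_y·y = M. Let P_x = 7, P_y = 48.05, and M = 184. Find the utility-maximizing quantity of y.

y* = 1.2764

The MRS is 2·y/x. Set MRS = P_x/P_y.
So 2·P_y·y = P_x·x; combined with the budget, a share 2/3 of income goes to x.
Demand: x*(P_x,P_y,M) = 2/3·M/P_x and y* = 1/3·M/P_y.
At P_x=7, P_y=48.05, M=184: y* = 1/3·184/48.05 = 1.2764.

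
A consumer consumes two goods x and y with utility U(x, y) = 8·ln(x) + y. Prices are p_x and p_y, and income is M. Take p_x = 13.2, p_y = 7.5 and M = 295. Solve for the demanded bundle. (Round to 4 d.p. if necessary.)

x* = 4.5455, y* = 31.3333

MU_x = 8/x, MU_y = 1. Tangency: 8/x = p_x/p_y.
So x*(p_x,p_y) = 8·p_y/p_x, independent of income; and y* = (M − 8·p_y)/p_y.
At the given prices: x* = 8·7.5/13.2 = 4.5455, and y* = 31.3333.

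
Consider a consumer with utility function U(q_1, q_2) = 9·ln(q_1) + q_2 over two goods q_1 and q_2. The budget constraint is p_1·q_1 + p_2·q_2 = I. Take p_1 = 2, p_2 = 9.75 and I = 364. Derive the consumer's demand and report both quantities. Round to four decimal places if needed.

MU_q_1 = 9/q_1, MU_q_2 = 1. Tangency: 9/q_1 = p_1/p_2.
So q_1*(p_1,p_2) = 9·p_2/p_1, independent of income; and q_2* = (I − 9·p_2)/p_2.
At the given prices: q_1* = 9·9.75/2 = 43.875, and q_2* = 28.3333.

q_1* = 43.875, q_2* = 28.3333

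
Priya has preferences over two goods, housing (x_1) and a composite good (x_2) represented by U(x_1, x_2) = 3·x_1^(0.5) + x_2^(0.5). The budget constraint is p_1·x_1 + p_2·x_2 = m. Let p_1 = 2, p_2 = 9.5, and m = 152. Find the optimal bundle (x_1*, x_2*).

MRS = MU_x_1/MU_x_2 = 3·(x_2/x_1)^(0.5). Set equal to p_1/p_2.
Hence x_2/x_1 = ((1/3)·p_1/p_2)^(1/(0.5)), i.e. raised to the 2 power.
Substitute x_2 = (x_2/x_1)·x_1 into the budget: x_1* = m/(p_1 + p_2·(x_2/x_1)).
Numerically x_2/x_1 = 0.004925, so x_1* = 152/(2 + 9.5·0.004925) = 74.2629 and x_2* = 0.004925·74.2629 = 0.3657.

x_1* = 74.2629, x_2* = 0.3657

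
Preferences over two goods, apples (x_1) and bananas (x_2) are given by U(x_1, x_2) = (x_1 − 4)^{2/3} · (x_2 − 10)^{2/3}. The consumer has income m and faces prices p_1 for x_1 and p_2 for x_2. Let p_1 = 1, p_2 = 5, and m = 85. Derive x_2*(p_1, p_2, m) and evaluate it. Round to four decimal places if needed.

Let x_1' = x_1−4, x_2' = x_2−10. MRS = x_2'/x_1' = p_1/p_2.
After buying the subsistence bundle (4, 10), a share 0.5 of the remaining income goes to x_1: x_1* = 4 + 0.5·(m − 4p_1 − 10p_2)/p_1.
Discretionary income = 85 − 4·1 − 10·5 = 31; x_2* = 10 + 0.5·31/5 = 13.1.

x_2* = 13.1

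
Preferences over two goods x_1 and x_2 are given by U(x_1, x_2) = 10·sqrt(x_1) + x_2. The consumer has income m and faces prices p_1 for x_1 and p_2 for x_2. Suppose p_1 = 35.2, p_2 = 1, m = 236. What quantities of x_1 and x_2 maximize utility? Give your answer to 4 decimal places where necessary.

x_1* = 0.0202, x_2* = 235.2898

Thus x_1* = (5·p_2/p_1)² — independent of m — with the rest of income spent on x_2.
Plugging in: x_1* = (5·1/35.2)² = 0.0202, x_2* = 235.2898.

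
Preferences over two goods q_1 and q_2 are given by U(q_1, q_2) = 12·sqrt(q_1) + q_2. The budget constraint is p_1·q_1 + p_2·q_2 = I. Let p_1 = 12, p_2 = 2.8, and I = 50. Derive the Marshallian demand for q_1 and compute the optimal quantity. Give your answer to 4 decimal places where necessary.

Plugging in: q_1* = (6·2.8/12)² = 1.96.

q_1* = 1.96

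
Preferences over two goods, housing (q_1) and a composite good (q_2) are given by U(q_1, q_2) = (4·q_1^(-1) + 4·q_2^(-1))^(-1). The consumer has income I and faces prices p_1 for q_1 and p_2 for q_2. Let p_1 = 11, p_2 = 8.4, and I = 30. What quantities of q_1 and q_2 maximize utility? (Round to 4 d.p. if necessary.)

From the CES first-order condition, (q_2/q_1)^(2) = p_1/p_2.
Solve for the ratio: q_2/q_1 = [p_1/p_2]^(0.5).
With the ratio pinned down, the budget gives q_1* = I/(p_1 + p_2·(q_2/q_1)) and q_2* = (q_2/q_1)·q_1*.
Numerically q_2/q_1 = 1.144344, so q_1* = 30/(11 + 8.4·1.144344) = 1.4554 and q_2* = 1.144344·1.4554 = 1.6655.

q_1* = 1.4554, q_2* = 1.6655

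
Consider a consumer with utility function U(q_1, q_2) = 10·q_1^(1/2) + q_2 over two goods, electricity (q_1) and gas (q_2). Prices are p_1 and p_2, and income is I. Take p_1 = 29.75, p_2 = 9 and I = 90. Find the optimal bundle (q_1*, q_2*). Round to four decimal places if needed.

q_1* = 2.288, q_2* = 2.437

Utility is quasi-linear in q_2; the FOC for q_1 is 5/√q_1 = p_1/p_2.
Thus q_1* = (5·p_2/p_1)² — independent of I — with the rest of income spent on q_2.
Plugging in: q_1* = (5·9/29.75)² = 2.288, q_2* = 2.437.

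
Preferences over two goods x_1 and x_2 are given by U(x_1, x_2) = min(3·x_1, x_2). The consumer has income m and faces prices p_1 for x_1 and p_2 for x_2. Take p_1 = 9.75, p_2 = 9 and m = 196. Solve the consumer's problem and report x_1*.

Demand: x_1*(p_1,p_2,m) = m/(p_1 + 3·p_2), x_2* = 3·m/(p_1 + 3·p_2).
Here 9.75 + 3·9 = 36.75, giving x_1* = 5.3333.

x_1* = 5.3333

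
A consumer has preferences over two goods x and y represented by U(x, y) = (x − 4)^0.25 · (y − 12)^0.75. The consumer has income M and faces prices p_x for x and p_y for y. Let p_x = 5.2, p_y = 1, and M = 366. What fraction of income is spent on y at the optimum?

share on y = 0.7156

MRS = (1/3)·(y−12)/(x−4). Tangency with p_x/p_y gives y−12 = 3·(p_x/p_y)·(x−4).
Substituting into the budget: x* = 4 + 0.25·(M − 4·p_x − 12·p_y)/p_x, and y* = 12 + 0.75·(…)/p_y.
Discretionary income = 366 − 4·5.2 − 12·1 = 333.2; x* = 4 + 0.25·333.2/5.2 = 20.0192; y* = 12 + 0.75·333.2/1 = 261.9.
Expenditure on y: 1·261.9 = 261.9; share = 0.7156.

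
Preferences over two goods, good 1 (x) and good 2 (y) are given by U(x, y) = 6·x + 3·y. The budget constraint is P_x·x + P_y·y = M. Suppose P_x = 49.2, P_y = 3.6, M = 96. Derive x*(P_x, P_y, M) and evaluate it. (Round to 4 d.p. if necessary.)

Linear utility — the consumer picks whichever good has higher MU/price: 6/49.2 = 0.122 vs 3/3.6 = 0.8333.
y gives more utility per dollar, so spend all income on y: y* = M/P_y, x* = 0.
Numerically: x* = 0, y* = 26.6667.

x* = 0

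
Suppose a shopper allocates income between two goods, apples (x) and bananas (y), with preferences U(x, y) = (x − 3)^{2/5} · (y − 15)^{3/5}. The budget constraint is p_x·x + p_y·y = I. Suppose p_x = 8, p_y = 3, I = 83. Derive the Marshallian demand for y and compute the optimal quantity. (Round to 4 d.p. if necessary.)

y* = 17.8

MRS = (2/3)·(y−15)/(x−3). Tangency with p_x/p_y gives y−15 = (3/2)·(p_x/p_y)·(x−3).
Substituting into the budget: x* = 3 + 0.4·(I − 3·p_x − 15·p_y)/p_x, and y* = 15 + 0.6·(…)/p_y.
Discretionary income = 83 − 3·8 − 15·3 = 14; y* = 15 + 0.6·14/3 = 17.8.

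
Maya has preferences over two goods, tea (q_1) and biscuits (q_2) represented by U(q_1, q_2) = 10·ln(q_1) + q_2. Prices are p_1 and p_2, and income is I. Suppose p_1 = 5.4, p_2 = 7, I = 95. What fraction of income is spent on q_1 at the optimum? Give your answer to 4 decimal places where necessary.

Set MRS = p_1/p_2: (10/q_1)/1 = p_1/p_2.
So q_1*(p_1,p_2) = 10·p_2/p_1, independent of income; and q_2* = (I − 10·p_2)/p_2.
At the given prices: q_1* = 10·7/5.4 = 12.963, and q_2* = 3.5714.
Expenditure on q_1: 5.4·12.963 = 70; share = 0.7368.

share on q_1 = 0.7368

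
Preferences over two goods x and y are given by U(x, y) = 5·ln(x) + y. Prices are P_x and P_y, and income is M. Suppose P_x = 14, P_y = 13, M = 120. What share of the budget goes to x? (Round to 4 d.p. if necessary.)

MU_x = 5/x, MU_y = 1. Tangency: 5/x = P_x/P_y.
So x*(P_x,P_y) = 5·P_y/P_x, independent of income; and y* = (M − 5·P_y)/P_y.
At the given prices: x* = 5·13/14 = 4.6429, and y* = 4.2308.
Expenditure on x: 14·4.6429 = 65; share = 0.5417.

share on x = 0.5417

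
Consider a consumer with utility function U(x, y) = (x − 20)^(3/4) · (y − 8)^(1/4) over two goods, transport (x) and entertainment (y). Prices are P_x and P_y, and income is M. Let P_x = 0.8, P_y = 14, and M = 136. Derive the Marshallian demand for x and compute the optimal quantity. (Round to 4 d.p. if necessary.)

MRS = 3·(y−8)/(x−20). Tangency with P_x/P_y gives y−8 = (1/3)·(P_x/P_y)·(x−20).
After buying the subsistence bundle (20, 8), a share 0.75 of the remaining income goes to x: x* = 20 + 0.75·(M − 20P_x − 8P_y)/P_x.
Discretionary income = 136 − 20·0.8 − 8·14 = 8; x* = 20 + 0.75·8/0.8 = 27.5.

x* = 27.5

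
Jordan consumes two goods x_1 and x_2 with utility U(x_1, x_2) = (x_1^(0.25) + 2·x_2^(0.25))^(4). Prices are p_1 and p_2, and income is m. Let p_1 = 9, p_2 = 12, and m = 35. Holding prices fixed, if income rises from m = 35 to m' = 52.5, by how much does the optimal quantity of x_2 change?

MU_x_1 ∝ x_1^(-0.75), MU_x_2 ∝ 2·x_2^(-0.75), so MRS = (1/2)·(x_2/x_1)^(0.75) = p_1/p_2.
Solve for the ratio: x_2/x_1 = [2·p_1/p_2]^(4/3).
Substitute x_2 = (x_2/x_1)·x_1 into the budget: x_1* = m/(p_1 + p_2·(x_2/x_1)).
Numerically x_2/x_1 = 1.717071, so x_1* = 35/(9 + 12·1.717071) = 1.1822 and x_2* = 1.717071·1.1822 = 2.03.
At m' = 52.5: x_2* = 3.045. Change: 3.045 − 2.03 = 1.015.

Δx_2* = 1.015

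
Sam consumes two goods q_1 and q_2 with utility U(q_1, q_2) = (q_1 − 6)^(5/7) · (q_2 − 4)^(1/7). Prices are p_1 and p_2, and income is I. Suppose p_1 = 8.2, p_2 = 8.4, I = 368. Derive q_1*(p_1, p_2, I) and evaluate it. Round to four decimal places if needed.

This is Cobb-Douglas in (q_1−6, q_2−4): tangency gives 5/7·p_2·(q_2−4) = 1/7·p_1·(q_1−6).
Substituting into the budget: q_1* = 6 + 5/6·(I − 6·p_1 − 4·p_2)/p_1, and q_2* = 4 + 1/6·(…)/p_2.
Discretionary income = 368 − 6·8.2 − 4·8.4 = 285.2; q_1* = 6 + 5/6·285.2/8.2 = 34.9837.

q_1* = 34.9837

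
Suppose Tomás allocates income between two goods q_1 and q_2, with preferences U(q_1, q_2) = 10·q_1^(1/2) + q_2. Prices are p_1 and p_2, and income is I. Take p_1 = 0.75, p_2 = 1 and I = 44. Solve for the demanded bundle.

Utility is quasi-linear in q_2; the FOC for q_1 is 5/√q_1 = p_1/p_2.
Solve: √q_1 = 5·p_2/p_1, so q_1*(p_1,p_2) = (5·p_2/p_1)², and q_2* = (I − p_1·q_1*)/p_2.
Plugging in: q_1* = (5·1/0.75)² = 44.4444, q_2* = 10.6667.

q_1* = 44.4444, q_2* = 10.6667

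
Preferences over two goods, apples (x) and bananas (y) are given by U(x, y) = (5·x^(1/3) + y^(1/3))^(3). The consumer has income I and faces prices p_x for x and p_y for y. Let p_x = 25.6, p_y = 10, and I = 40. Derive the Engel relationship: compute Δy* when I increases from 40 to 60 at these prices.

MRS = MU_x/MU_y = 5·(y/x)^(2/3). Set equal to p_x/p_y.
Solve for the ratio: y/x = [(1/5)·p_x/p_y]^(1.5).
With the ratio pinned down, the budget gives x* = I/(p_x + p_y·(y/x)) and y* = (y/x)·x*.
Numerically y/x = 0.366357, so x* = 40/(25.6 + 10·0.366357) = 1.3669 and y* = 0.366357·1.3669 = 0.5008.
At I' = 60: y* = 0.7512. Change: 0.7512 − 0.5008 = 0.2504.

Δy* = 0.2504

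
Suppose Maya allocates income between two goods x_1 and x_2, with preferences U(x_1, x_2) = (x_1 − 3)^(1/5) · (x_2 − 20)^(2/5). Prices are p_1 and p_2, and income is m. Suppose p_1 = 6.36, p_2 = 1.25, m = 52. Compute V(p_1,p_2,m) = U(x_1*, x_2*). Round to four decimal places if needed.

This is Cobb-Douglas in (x_1−3, x_2−20): tangency gives 0.2·p_2·(x_2−20) = 0.4·p_1·(x_1−3).
Substituting into the budget: x_1* = 3 + 1/3·(m − 3·p_1 − 20·p_2)/p_1, and x_2* = 20 + 2/3·(…)/p_2.
Discretionary income = 52 − 3·6.36 − 20·1.25 = 7.92; x_1* = 3 + 1/3·7.92/6.36 = 3.4151; x_2* = 20 + 2/3·7.92/1.25 = 24.224.
Utility at the optimum: U(3.4151, 24.224) = 1.4925.

V = 1.4925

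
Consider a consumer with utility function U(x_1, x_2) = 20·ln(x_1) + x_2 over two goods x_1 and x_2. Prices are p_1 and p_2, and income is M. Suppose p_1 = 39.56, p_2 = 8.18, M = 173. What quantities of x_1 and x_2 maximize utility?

Set MRS = p_1/p_2: (20/x_1)/1 = p_1/p_2.
So x_1*(p_1,p_2) = 20·p_2/p_1, independent of income; and x_2* = (M − 20·p_2)/p_2.
At the given prices: x_1* = 20·8.18/39.56 = 4.1355, and x_2* = 1.1491.

x_1* = 4.1355, x_2* = 1.1491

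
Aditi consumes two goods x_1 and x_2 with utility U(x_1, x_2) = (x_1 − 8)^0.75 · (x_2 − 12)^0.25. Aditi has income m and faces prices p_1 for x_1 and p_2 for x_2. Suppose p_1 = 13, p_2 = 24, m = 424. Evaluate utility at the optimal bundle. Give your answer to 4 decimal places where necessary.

MRS = 3·(x_2−12)/(x_1−8). Tangency with p_1/p_2 gives x_2−12 = (1/3)·(p_1/p_2)·(x_1−8).
Substituting into the budget: x_1* = 8 + 0.75·(m − 8·p_1 − 12·p_2)/p_1, and x_2* = 12 + 0.25·(…)/p_2.
Discretionary income = 424 − 8·13 − 12·24 = 32; x_1* = 8 + 0.75·32/13 = 9.8462; x_2* = 12 + 0.25·32/24 = 12.3333.
Utility at the optimum: U(9.8462, 12.3333) = 1.2034.

V = 1.2034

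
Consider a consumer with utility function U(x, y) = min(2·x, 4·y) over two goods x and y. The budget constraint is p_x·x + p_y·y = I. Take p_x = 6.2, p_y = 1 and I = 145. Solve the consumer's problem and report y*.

With perfect complements, no substitution: consume in ratio x:y = 4:2.
Budget: p_x·x + p_y·(1/2)·x = I, so (4·p_x + 2·p_y)·x = 4·I.
Demand: x*(p_x,p_y,I) = 4·I/(4·p_x + 2·p_y), y* = 2·I/(4·p_x + 2·p_y).
Here 4·6.2 + 2·1 = 26.8, giving y* = 10.8209.

y* = 10.8209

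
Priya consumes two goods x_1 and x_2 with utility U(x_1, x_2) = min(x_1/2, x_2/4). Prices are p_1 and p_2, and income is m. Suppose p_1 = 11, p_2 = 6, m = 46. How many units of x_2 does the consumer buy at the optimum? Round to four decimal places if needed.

x_2* = 4

Leontief preferences: the optimum is at the kink where x_1/2 = x_2/4, i.e. x_2 = 2·x_1.
Budget: p_1·x_1 + p_2·2·x_1 = m, so (2·p_1 + 4·p_2)·x_1 = 2·m.
Demand: x_1*(p_1,p_2,m) = 2·m/(2·p_1 + 4·p_2), x_2* = 4·m/(2·p_1 + 4·p_2).
Here 2·11 + 4·6 = 46, giving x_2* = 4.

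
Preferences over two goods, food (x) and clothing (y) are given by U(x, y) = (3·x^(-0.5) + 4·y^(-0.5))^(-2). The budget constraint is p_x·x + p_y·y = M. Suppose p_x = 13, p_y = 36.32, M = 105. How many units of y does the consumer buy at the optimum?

MU_x ∝ 3·x^(-1.5), MU_y ∝ 4·y^(-1.5), so MRS = (3/4)·(y/x)^(1.5) = p_x/p_y.
Hence y/x = ((4/3)·p_x/p_y)^(1/(1.5)), i.e. raised to the 2/3 power.
Substitute y = (y/x)·x into the budget: x* = M/(p_x + p_y·(y/x)).
Numerically y/x = 0.610695, so x* = 105/(13 + 36.32·0.610695) = 2.9846 and y* = 0.610695·2.9846 = 1.8227.

y* = 1.8227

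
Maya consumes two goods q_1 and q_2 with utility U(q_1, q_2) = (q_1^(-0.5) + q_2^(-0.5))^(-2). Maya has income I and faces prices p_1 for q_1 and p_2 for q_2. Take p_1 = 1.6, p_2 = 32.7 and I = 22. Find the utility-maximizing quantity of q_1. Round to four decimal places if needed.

q_1* = 3.6823

MRS = MU_q_1/MU_q_2 = (q_2/q_1)^(1.5). Set equal to p_1/p_2.
Hence q_2/q_1 = (p_1/p_2)^(1/(1.5)), i.e. raised to the 2/3 power.
With the ratio pinned down, the budget gives q_1* = I/(p_1 + p_2·(q_2/q_1)) and q_2* = (q_2/q_1)·q_1*.
Numerically q_2/q_1 = 0.133777, so q_1* = 22/(1.6 + 32.7·0.133777) = 3.6823.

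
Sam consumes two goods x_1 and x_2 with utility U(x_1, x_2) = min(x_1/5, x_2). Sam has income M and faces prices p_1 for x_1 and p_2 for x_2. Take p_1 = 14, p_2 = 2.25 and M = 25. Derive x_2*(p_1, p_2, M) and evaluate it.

Demand: x_1*(p_1,p_2,M) = 5·M/(5·p_1 + p_2), x_2* = M/(5·p_1 + p_2).
Here 5·14 + 2.25 = 72.25, giving x_2* = 0.346.

x_2* = 0.346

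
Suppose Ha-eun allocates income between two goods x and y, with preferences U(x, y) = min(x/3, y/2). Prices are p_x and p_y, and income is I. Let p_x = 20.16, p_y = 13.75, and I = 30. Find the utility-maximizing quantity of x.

x* = 1.023

Leontief preferences: the optimum is at the kink where x/3 = y/2, i.e. y = (2/3)·x.
Budget: p_x·x + p_y·(2/3)·x = I, so (3·p_x + 2·p_y)·x = 3·I.
Demand: x*(p_x,p_y,I) = 3·I/(3·p_x + 2·p_y), y* = 2·I/(3·p_x + 2·p_y).
Here 3·20.16 + 2·13.75 = 87.98, giving x* = 1.023.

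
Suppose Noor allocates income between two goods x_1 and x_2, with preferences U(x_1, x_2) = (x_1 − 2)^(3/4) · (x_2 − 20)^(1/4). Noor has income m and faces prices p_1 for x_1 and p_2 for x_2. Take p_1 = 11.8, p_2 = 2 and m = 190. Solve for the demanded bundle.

This is Cobb-Douglas in (x_1−2, x_2−20): tangency gives 0.75·p_2·(x_2−20) = 0.25·p_1·(x_1−2).
After buying the subsistence bundle (2, 20), a share 0.75 of the remaining income goes to x_1: x_1* = 2 + 0.75·(m − 2p_1 − 20p_2)/p_1.
Discretionary income = 190 − 2·11.8 − 20·2 = 126.4; x_1* = 2 + 0.75·126.4/11.8 = 10.0339; x_2* = 20 + 0.25·126.4/2 = 35.8.

x_1* = 10.0339, x_2* = 35.8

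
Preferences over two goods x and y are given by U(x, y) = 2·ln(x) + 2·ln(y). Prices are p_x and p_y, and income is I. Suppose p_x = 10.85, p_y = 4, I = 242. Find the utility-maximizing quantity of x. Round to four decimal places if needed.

At p_x=10.85, p_y=4, I=242: x* = 0.5·242/10.85 = 11.1521.

x* = 11.1521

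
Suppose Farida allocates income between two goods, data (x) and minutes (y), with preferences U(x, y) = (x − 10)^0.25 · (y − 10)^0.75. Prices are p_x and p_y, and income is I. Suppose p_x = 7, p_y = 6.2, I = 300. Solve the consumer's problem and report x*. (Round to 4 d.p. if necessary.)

x* = 16

Let x' = x−10, y' = y−10. MRS = (1/3)·y'/x' = p_x/p_y.
After buying the subsistence bundle (10, 10), a share 0.25 of the remaining income goes to x: x* = 10 + 0.25·(I − 10p_x − 10p_y)/p_x.
Discretionary income = 300 − 10·7 − 10·6.2 = 168; x* = 10 + 0.25·168/7 = 16.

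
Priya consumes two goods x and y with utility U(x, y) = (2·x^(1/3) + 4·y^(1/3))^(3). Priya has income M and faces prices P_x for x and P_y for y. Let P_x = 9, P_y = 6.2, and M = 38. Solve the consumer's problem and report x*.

x* = 0.9579

From the CES first-order condition, (1/2)·(y/x)^(2/3) = P_x/P_y.
Hence y/x = (2·P_x/P_y)^(1/(2/3)), i.e. raised to the 1.5 power.
Substitute y = (y/x)·x into the budget: x* = M/(P_x + P_y·(y/x)).
Numerically y/x = 4.946764, so x* = 38/(9 + 6.2·4.946764) = 0.9579.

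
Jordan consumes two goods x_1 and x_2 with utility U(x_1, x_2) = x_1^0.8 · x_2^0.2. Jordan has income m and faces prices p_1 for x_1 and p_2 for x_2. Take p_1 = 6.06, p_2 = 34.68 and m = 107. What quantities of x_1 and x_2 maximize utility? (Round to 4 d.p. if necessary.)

x_1* = 14.1254, x_2* = 0.6171

MU_x_1/MU_x_2 = (0.8·x_2)/(0.2·x_1); tangency sets this equal to p_1/p_2.
Rearranging, p_2·x_2 = (1/4)·p_1·x_1. Substituting into the budget gives p_1·x_1·(1 + (1/4)) = m.
Demand: x_1*(p_1,p_2,m) = 0.8·m/p_1 and x_2* = 0.2·m/p_2.
At p_1=6.06, p_2=34.68, m=107: x_1* = 0.8·107/6.06 = 14.1254, x_2* = 0.6171.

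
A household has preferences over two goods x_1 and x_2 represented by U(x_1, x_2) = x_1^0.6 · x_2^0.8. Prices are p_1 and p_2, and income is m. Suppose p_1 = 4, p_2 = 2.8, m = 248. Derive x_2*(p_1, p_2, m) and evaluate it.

x_2* = 50.6122

MU_x_1/MU_x_2 = (0.6·x_2)/(0.8·x_1); tangency sets this equal to p_1/p_2.
Rearranging, p_2·x_2 = (4/3)·p_1·x_1. Substituting into the budget gives p_1·x_1·(1 + (4/3)) = m.
Demand: x_1*(p_1,p_2,m) = 3/7·m/p_1 and x_2* = 4/7·m/p_2.
At p_1=4, p_2=2.8, m=248: x_2* = 4/7·248/2.8 = 50.6122.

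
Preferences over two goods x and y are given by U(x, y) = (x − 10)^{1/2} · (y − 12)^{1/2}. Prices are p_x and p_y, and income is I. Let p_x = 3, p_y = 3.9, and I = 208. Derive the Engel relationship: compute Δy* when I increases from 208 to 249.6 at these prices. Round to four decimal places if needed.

Δy* = 5.3333

MRS = (y−12)/(x−10). Tangency with p_x/p_y gives y−12 = (p_x/p_y)·(x−10).
Substituting into the budget: x* = 10 + 0.5·(I − 10·p_x − 12·p_y)/p_x, and y* = 12 + 0.5·(…)/p_y.
Discretionary income = 208 − 10·3 − 12·3.9 = 131.2; y* = 12 + 0.5·131.2/3.9 = 28.8205.
At I' = 249.6: y* = 34.1538. Change: 34.1538 − 28.8205 = 5.3333.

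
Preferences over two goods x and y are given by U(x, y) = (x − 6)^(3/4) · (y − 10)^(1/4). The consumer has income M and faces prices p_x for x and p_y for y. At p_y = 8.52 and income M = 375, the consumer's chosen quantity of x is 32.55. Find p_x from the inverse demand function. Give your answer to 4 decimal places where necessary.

p_x = 7

Let x' = x−6, y' = y−10. MRS = 3·y'/x' = p_x/p_y.
Substituting into the budget: x* = 6 + 0.75·(M − 6·p_x − 10·p_y)/p_x, and y* = 10 + 0.25·(…)/p_y.
Set x* = 32.55 in the demand function and solve for p_x: p_x = 7.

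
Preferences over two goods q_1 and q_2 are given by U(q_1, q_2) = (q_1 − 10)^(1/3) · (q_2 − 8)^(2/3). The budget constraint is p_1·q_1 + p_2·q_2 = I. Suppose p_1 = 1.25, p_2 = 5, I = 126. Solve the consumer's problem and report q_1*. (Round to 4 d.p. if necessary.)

After buying the subsistence bundle (10, 8), a share 1/3 of the remaining income goes to q_1: q_1* = 10 + 1/3·(I − 10p_1 − 8p_2)/p_1.
Discretionary income = 126 − 10·1.25 − 8·5 = 73.5; q_1* = 10 + 1/3·73.5/1.25 = 29.6.

q_1* = 29.6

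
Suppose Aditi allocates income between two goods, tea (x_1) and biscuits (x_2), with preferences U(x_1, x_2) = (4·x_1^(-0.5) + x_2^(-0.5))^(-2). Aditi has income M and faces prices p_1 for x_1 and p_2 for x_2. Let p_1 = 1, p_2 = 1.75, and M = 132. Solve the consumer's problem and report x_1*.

MRS = MU_x_1/MU_x_2 = 4·(x_2/x_1)^(1.5). Set equal to p_1/p_2.
Hence x_2/x_1 = ((1/4)·p_1/p_2)^(1/(1.5)), i.e. raised to the 2/3 power.
With the ratio pinned down, the budget gives x_1* = M/(p_1 + p_2·(x_2/x_1)) and x_2* = (x_2/x_1)·x_1*.
Numerically x_2/x_1 = 0.273276, so x_1* = 132/(1 + 1.75·0.273276) = 89.2958.

x_1* = 89.2958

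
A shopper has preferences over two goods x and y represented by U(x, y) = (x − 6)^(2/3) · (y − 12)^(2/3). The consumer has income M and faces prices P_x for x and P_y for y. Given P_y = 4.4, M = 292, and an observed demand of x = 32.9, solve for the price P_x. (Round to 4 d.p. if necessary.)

P_x = 4

Let x' = x−6, y' = y−12. MRS = y'/x' = P_x/P_y.
Substituting into the budget: x* = 6 + 0.5·(M − 6·P_x − 12·P_y)/P_x, and y* = 12 + 0.5·(…)/P_y.
Set x* = 32.9 in the demand function and solve for P_x: P_x = 4.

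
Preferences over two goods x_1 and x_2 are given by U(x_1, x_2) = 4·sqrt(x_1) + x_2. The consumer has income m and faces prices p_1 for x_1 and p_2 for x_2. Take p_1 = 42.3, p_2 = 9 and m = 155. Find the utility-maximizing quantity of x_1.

MU_x_1 = 2/√x_1, MU_x_2 = 1. Tangency: 2/√x_1 = p_1/p_2.
Thus x_1* = (2·p_2/p_1)² — independent of m — with the rest of income spent on x_2.
Plugging in: x_1* = (2·9/42.3)² = 0.1811.

x_1* = 0.1811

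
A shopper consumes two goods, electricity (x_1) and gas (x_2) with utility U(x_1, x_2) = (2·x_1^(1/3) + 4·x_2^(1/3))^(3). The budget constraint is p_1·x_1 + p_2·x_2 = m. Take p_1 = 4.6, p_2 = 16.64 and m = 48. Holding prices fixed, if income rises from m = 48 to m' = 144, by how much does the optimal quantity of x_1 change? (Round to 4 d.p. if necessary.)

MRS = MU_x_1/MU_x_2 = (1/2)·(x_2/x_1)^(2/3). Set equal to p_1/p_2.
Hence x_2/x_1 = (2·p_1/p_2)^(1/(2/3)), i.e. raised to the 1.5 power.
Substitute x_2 = (x_2/x_1)·x_1 into the budget: x_1* = m/(p_1 + p_2·(x_2/x_1)).
Numerically x_2/x_1 = 0.411104, so x_1* = 48/(4.6 + 16.64·0.411104) = 4.1955.
At m' = 144: x_1* = 12.5866. Change: 12.5866 − 4.1955 = 8.391.

Δx_1* = 8.391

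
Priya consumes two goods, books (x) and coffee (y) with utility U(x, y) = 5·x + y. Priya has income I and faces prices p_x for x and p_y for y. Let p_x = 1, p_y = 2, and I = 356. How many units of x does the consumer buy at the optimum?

x* = 356

Linear utility — the consumer picks whichever good has higher MU/price: 5/1 = 5 vs 1/2 = 0.5.
x gives more utility per dollar, so spend all income on x: x* = I/p_x, y* = 0.
Numerically: x* = 356, y* = 0.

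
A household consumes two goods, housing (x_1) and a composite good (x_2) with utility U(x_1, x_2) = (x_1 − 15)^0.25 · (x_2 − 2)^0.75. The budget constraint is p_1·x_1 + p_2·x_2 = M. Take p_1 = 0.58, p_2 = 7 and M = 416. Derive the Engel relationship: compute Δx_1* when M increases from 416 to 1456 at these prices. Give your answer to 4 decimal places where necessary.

Δx_1* = 448.2759

Discretionary income = 416 − 15·0.58 − 2·7 = 393.3; x_1* = 15 + 0.25·393.3/0.58 = 184.5259.
At M' = 1456: x_1* = 632.8017. Change: 632.8017 − 184.5259 = 448.2759.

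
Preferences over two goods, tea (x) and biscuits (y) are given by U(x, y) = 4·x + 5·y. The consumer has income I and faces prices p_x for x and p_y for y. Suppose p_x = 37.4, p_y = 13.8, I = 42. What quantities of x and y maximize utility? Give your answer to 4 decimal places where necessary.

Linear utility — the consumer picks whichever good has higher MU/price: 4/37.4 = 0.107 vs 5/13.8 = 0.3623.
y gives more utility per dollar, so spend all income on y: y* = I/p_y, x* = 0.
Numerically: x* = 0, y* = 3.0435.

x* = 0, y* = 3.0435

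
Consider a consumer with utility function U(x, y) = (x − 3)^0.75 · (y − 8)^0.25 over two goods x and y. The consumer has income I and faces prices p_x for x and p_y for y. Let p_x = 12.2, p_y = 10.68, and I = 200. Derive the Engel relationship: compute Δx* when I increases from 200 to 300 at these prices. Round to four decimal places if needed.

MRS = 3·(y−8)/(x−3). Tangency with p_x/p_y gives y−8 = (1/3)·(p_x/p_y)·(x−3).
After buying the subsistence bundle (3, 8), a share 0.75 of the remaining income goes to x: x* = 3 + 0.75·(I − 3p_x − 8p_y)/p_x.
Discretionary income = 200 − 3·12.2 − 8·10.68 = 77.96; x* = 3 + 0.75·77.96/12.2 = 7.7926.
At I' = 300: x* = 13.9402. Change: 13.9402 − 7.7926 = 6.1475.

Δx* = 6.1475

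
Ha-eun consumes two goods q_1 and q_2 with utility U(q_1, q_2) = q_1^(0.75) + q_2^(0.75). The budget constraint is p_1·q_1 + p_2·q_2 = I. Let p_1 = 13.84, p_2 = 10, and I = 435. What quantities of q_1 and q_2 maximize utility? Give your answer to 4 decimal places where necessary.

q_1* = 8.6088, q_2* = 31.5854

Substitute q_2 = (q_2/q_1)·q_1 into the budget: q_1* = I/(p_1 + p_2·(q_2/q_1)).
Numerically q_2/q_1 = 3.668972, so q_1* = 435/(13.84 + 10·3.668972) = 8.6088 and q_2* = 3.668972·8.6088 = 31.5854.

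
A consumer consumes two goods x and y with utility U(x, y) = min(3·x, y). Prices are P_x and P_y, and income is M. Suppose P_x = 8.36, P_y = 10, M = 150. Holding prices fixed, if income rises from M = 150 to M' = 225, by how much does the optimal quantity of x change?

Leontief preferences: the optimum is at the kink where x/1 = y/3, i.e. y = 3·x.
Budget: P_x·x + P_y·3·x = M, so (P_x + 3·P_y)·x = M.
Demand: x*(P_x,P_y,M) = M/(P_x + 3·P_y), y* = 3·M/(P_x + 3·P_y).
Here 8.36 + 3·10 = 38.36, giving x* = 3.9103.
At M' = 225: x* = 5.8655. Change: 5.8655 − 3.9103 = 1.9552.

Δx* = 1.9552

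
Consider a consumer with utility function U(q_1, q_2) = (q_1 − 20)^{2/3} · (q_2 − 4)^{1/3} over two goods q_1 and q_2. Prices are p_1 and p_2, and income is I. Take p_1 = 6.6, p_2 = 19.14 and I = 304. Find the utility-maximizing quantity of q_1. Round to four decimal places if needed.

This is Cobb-Douglas in (q_1−20, q_2−4): tangency gives 2/3·p_2·(q_2−4) = 1/3·p_1·(q_1−20).
Substituting into the budget: q_1* = 20 + 2/3·(I − 20·p_1 − 4·p_2)/p_1, and q_2* = 4 + 1/3·(…)/p_2.
Discretionary income = 304 − 20·6.6 − 4·19.14 = 95.44; q_1* = 20 + 2/3·95.44/6.6 = 29.6404.

q_1* = 29.6404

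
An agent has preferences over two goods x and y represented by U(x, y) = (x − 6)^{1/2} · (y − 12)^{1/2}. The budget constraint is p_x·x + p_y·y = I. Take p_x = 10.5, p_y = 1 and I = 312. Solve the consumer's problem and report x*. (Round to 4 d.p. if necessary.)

x* = 17.2857

MRS = (y−12)/(x−6). Tangency with p_x/p_y gives y−12 = (p_x/p_y)·(x−6).
After buying the subsistence bundle (6, 12), a share 0.5 of the remaining income goes to x: x* = 6 + 0.5·(I − 6p_x − 12p_y)/p_x.
Discretionary income = 312 − 6·10.5 − 12·1 = 237; x* = 6 + 0.5·237/10.5 = 17.2857.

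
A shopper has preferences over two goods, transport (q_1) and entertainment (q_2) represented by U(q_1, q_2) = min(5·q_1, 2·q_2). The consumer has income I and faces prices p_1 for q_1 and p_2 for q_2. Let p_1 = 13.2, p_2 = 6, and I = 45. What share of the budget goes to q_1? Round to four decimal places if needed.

share on q_1 = 0.4681

With perfect complements, no substitution: consume in ratio q_1:q_2 = 2:5.
Budget: p_1·q_1 + p_2·(5/2)·q_1 = I, so (2·p_1 + 5·p_2)·q_1 = 2·I.
Demand: q_1*(p_1,p_2,I) = 2·I/(2·p_1 + 5·p_2), q_2* = 5·I/(2·p_1 + 5·p_2).
Here 2·13.2 + 5·6 = 56.4, giving q_1* = 1.5957 and q_2* = 3.9894.
Expenditure on q_1: 13.2·1.5957 = 21.0638; share = 0.4681.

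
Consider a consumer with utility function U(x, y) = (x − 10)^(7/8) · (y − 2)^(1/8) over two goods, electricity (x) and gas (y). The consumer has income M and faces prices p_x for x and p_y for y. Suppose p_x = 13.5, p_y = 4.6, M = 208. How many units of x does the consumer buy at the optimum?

x* = 14.1352

This is Cobb-Douglas in (x−10, y−2): tangency gives 0.875·p_y·(y−2) = 0.125·p_x·(x−10).
Substituting into the budget: x* = 10 + 0.875·(M − 10·p_x − 2·p_y)/p_x, and y* = 2 + 0.125·(…)/p_y.
Discretionary income = 208 − 10·13.5 − 2·4.6 = 63.8; x* = 10 + 0.875·63.8/13.5 = 14.1352.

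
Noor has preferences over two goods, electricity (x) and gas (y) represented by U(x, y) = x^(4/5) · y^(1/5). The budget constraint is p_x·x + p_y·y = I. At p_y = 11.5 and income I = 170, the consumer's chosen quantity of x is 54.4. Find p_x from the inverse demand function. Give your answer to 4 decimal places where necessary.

Tangency: MRS = 4·y/x = p_x/p_y.
So 0.8·p_y·y = 0.2·p_x·x; combined with the budget, a share 0.8 of income goes to x.
Demand: x*(p_x,p_y,I) = 0.8·I/p_x and y* = 0.2·I/p_y.
Set x* = 54.4 in the demand function and solve for p_x: p_x = 2.5.

p_x = 2.5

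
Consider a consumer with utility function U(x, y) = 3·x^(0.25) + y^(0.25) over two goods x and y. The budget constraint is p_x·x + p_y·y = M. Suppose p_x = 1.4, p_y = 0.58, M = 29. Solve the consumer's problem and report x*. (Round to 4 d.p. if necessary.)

MRS = MU_x/MU_y = 3·(y/x)^(0.75). Set equal to p_x/p_y.
Hence y/x = ((1/3)·p_x/p_y)^(1/(0.75)), i.e. raised to the 4/3 power.
With the ratio pinned down, the budget gives x* = M/(p_x + p_y·(y/x)) and y* = (y/x)·x*.
Numerically y/x = 0.74835, so x* = 29/(1.4 + 0.58·0.74835) = 15.8121.

x* = 15.8121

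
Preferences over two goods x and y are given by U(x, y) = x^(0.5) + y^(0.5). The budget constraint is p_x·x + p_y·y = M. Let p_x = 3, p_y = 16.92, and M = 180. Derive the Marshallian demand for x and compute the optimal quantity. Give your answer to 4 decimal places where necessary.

x* = 50.9639

MU_x ∝ x^(-0.5), MU_y ∝ y^(-0.5), so MRS = (y/x)^(0.5) = p_x/p_y.
Solve for the ratio: y/x = [p_x/p_y]^(2).
With the ratio pinned down, the budget gives x* = M/(p_x + p_y·(y/x)) and y* = (y/x)·x*.
Numerically y/x = 0.031437, so x* = 180/(3 + 16.92·0.031437) = 50.9639.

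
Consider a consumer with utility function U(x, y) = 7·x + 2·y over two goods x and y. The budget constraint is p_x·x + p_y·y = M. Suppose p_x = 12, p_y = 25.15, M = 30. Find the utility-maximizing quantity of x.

Linear utility — the consumer picks whichever good has higher MU/price: 7/12 = 0.5833 vs 2/25.15 = 0.0795.
x gives more utility per dollar, so spend all income on x: x* = M/p_x, y* = 0.
Numerically: x* = 2.5, y* = 0.

x* = 2.5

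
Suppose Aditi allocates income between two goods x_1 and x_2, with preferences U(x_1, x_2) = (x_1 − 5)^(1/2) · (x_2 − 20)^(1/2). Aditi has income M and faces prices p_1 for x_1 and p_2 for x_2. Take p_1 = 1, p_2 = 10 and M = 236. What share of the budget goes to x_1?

share on x_1 = 0.0869

Substituting into the budget: x_1* = 5 + 0.5·(M − 5·p_1 − 20·p_2)/p_1, and x_2* = 20 + 0.5·(…)/p_2.
Discretionary income = 236 − 5·1 − 20·10 = 31; x_1* = 5 + 0.5·31/1 = 20.5; x_2* = 20 + 0.5·31/10 = 21.55.
Expenditure on x_1: 1·20.5 = 20.5; share = 0.0869.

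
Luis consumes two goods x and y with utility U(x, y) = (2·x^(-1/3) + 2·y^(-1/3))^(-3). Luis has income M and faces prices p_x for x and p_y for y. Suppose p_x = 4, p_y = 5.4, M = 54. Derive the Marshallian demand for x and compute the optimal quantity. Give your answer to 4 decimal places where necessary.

x* = 6.4969

From the CES first-order condition, (y/x)^(4/3) = p_x/p_y.
Solve for the ratio: y/x = [p_x/p_y]^(0.75).
Substitute y = (y/x)·x into the budget: x* = M/(p_x + p_y·(y/x)).
Numerically y/x = 0.798454, so x* = 54/(4 + 5.4·0.798454) = 6.4969.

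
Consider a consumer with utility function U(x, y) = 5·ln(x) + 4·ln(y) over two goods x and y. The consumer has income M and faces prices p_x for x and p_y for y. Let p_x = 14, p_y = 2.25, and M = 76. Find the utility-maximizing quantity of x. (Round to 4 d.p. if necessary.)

MU_x/MU_y = (5·y)/(4·x); tangency sets this equal to p_x/p_y.
Rearranging, p_y·y = (4/5)·p_x·x. Substituting into the budget gives p_x·x·(1 + (4/5)) = M.
Demand: x*(p_x,p_y,M) = 5/9·M/p_x and y* = 4/9·M/p_y.
At p_x=14, p_y=2.25, M=76: x* = 5/9·76/14 = 3.0159.

x* = 3.0159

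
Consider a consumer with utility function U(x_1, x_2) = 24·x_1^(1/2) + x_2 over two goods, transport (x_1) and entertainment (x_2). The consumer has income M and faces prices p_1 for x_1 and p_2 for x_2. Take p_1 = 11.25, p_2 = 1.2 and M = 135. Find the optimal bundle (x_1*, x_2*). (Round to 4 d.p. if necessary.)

Solve: √x_1 = 12·p_2/p_1, so x_1*(p_1,p_2) = (12·p_2/p_1)², and x_2* = (M − p_1·x_1*)/p_2.
Plugging in: x_1* = (12·1.2/11.25)² = 1.6384, x_2* = 97.14.

x_1* = 1.6384, x_2* = 97.14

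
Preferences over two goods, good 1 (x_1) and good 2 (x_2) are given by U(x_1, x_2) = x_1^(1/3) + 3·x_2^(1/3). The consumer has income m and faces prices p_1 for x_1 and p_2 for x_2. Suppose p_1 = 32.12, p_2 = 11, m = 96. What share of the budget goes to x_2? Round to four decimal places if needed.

share on x_2 = 0.8988

Numerically x_2/x_1 = 25.927232, so x_1* = 96/(32.12 + 11·25.927232) = 0.3025 and x_2* = 25.927232·0.3025 = 7.8439.
Expenditure on x_2: 11·7.8439 = 86.2826; share = 0.8988.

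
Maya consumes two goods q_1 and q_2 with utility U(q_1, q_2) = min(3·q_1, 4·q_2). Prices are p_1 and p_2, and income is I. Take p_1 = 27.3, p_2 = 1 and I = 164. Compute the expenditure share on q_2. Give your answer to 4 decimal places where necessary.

share on q_2 = 0.0267

With perfect complements, no substitution: consume in ratio q_1:q_2 = 4:3.
Budget: p_1·q_1 + p_2·(3/4)·q_1 = I, so (4·p_1 + 3·p_2)·q_1 = 4·I.
Demand: q_1*(p_1,p_2,I) = 4·I/(4·p_1 + 3·p_2), q_2* = 3·I/(4·p_1 + 3·p_2).
Here 4·27.3 + 3·1 = 112.2, giving q_1* = 5.8467 and q_2* = 4.385.
Expenditure on q_2: 1·4.385 = 4.385; share = 0.0267.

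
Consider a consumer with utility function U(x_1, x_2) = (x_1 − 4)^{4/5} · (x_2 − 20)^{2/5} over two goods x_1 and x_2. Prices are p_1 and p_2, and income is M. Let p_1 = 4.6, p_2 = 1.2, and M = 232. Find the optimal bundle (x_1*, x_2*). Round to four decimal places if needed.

This is Cobb-Douglas in (x_1−4, x_2−20): tangency gives 0.8·p_2·(x_2−20) = 0.4·p_1·(x_1−4).
Substituting into the budget: x_1* = 4 + 2/3·(M − 4·p_1 − 20·p_2)/p_1, and x_2* = 20 + 1/3·(…)/p_2.
Discretionary income = 232 − 4·4.6 − 20·1.2 = 189.6; x_1* = 4 + 2/3·189.6/4.6 = 31.4783; x_2* = 20 + 1/3·189.6/1.2 = 72.6667.

x_1* = 31.4783, x_2* = 72.6667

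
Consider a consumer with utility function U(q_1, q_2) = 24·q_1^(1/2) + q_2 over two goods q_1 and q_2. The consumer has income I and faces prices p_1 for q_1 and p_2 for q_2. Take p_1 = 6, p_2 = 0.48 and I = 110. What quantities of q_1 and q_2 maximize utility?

q_1* = 0.9216, q_2* = 217.6467

Solve: √q_1 = 12·p_2/p_1, so q_1*(p_1,p_2) = (12·p_2/p_1)², and q_2* = (I − p_1·q_1*)/p_2.
Plugging in: q_1* = (12·0.48/6)² = 0.9216, q_2* = 217.6467.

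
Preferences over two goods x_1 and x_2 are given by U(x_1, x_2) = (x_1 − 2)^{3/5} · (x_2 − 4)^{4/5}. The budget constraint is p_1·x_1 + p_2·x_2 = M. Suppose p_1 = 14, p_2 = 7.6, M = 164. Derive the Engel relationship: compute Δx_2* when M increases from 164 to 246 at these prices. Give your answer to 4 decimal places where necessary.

Let x_1' = x_1−2, x_2' = x_2−4. MRS = (3/4)·x_2'/x_1' = p_1/p_2.
Substituting into the budget: x_1* = 2 + 3/7·(M − 2·p_1 − 4·p_2)/p_1, and x_2* = 4 + 4/7·(…)/p_2.
Discretionary income = 164 − 2·14 − 4·7.6 = 105.6; x_2* = 4 + 4/7·105.6/7.6 = 11.9398.
At M' = 246: x_2* = 18.1053. Change: 18.1053 − 11.9398 = 6.1654.

Δx_2* = 6.1654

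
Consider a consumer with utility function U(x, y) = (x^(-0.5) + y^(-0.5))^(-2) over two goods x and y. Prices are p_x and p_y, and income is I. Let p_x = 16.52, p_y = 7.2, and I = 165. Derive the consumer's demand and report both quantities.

From the CES first-order condition, (y/x)^(1.5) = p_x/p_y.
Hence y/x = (p_x/p_y)^(1/(1.5)), i.e. raised to the 2/3 power.
With the ratio pinned down, the budget gives x* = I/(p_x + p_y·(y/x)) and y* = (y/x)·x*.
Numerically y/x = 1.739609, so x* = 165/(16.52 + 7.2·1.739609) = 5.6808 and y* = 1.739609·5.6808 = 9.8824.

x* = 5.6808, y* = 9.8824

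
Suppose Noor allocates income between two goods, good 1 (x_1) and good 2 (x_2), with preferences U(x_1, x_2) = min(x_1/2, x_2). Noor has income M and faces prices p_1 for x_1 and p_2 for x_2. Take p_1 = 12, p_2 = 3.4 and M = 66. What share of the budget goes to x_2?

Leontief preferences: the optimum is at the kink where x_1/2 = x_2/1, i.e. x_2 = (1/2)·x_1.
Budget: p_1·x_1 + p_2·(1/2)·x_1 = M, so (2·p_1 + p_2)·x_1 = 2·M.
Demand: x_1*(p_1,p_2,M) = 2·M/(2·p_1 + p_2), x_2* = M/(2·p_1 + p_2).
Here 2·12 + 3.4 = 27.4, giving x_1* = 4.8175 and x_2* = 2.4088.
Expenditure on x_2: 3.4·2.4088 = 8.1898; share = 0.1241.

share on x_2 = 0.1241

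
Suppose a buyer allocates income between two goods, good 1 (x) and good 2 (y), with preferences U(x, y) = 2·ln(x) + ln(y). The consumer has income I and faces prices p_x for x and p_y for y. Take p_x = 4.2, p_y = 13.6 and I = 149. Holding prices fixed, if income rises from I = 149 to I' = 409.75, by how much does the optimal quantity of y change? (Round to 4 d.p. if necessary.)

MU_x/MU_y = (2·y)/(x); tangency sets this equal to p_x/p_y.
So 2·p_y·y = p_x·x; combined with the budget, a share 2/3 of income goes to x.
Demand: x*(p_x,p_y,I) = 2/3·I/p_x and y* = 1/3·I/p_y.
At p_x=4.2, p_y=13.6, I=149: y* = 1/3·149/13.6 = 3.652.
At I' = 409.75: y* = 10.0429. Change: 10.0429 − 3.652 = 6.3909.

Δy* = 6.3909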